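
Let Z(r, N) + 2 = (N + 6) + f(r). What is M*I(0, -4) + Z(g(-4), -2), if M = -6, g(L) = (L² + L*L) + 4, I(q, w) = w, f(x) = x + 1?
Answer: 63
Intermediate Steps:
f(x) = 1 + x
g(L) = 4 + 2*L² (g(L) = (L² + L²) + 4 = 2*L² + 4 = 4 + 2*L²)
Z(r, N) = 5 + N + r (Z(r, N) = -2 + ((N + 6) + (1 + r)) = -2 + ((6 + N) + (1 + r)) = -2 + (7 + N + r) = 5 + N + r)
M*I(0, -4) + Z(g(-4), -2) = -6*(-4) + (5 - 2 + (4 + 2*(-4)²)) = 24 + (5 - 2 + (4 + 2*16)) = 24 + (5 - 2 + (4 + 32)) = 24 + (5 - 2 + 36) = 24 + 39 = 63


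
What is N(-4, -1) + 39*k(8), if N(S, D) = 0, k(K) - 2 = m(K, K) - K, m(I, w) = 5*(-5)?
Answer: -1209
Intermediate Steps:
m(I, w) = -25
k(K) = -23 - K (k(K) = 2 + (-25 - K) = -23 - K)
N(-4, -1) + 39*k(8) = 0 + 39*(-23 - 1*8) = 0 + 39*(-23 - 8) = 0 + 39*(-31) = 0 - 1209 = -1209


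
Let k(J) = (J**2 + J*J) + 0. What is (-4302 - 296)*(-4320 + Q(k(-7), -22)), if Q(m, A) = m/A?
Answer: 19883842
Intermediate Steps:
k(J) = 2*J**2 (k(J) = (J**2 + J**2) + 0 = 2*J**2 + 0 = 2*J**2)
(-4302 - 296)*(-4320 + Q(k(-7), -22)) = (-4302 - 296)*(-4320 + (2*(-7)**2)/(-22)) = -4598*(-4320 + (2*49)*(-1/22)) = -4598*(-4320 + 98*(-1/22)) = -4598*(-4320 - 49/11) = -4598*(-47569/11) = 19883842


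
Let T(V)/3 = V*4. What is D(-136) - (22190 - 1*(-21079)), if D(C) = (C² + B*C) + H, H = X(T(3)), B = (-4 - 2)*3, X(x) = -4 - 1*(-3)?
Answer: -22326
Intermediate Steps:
T(V) = 12*V (T(V) = 3*(V*4) = 3*(4*V) = 12*V)
X(x) = -1 (X(x) = -4 + 3 = -1)
B = -18 (B = -6*3 = -18)
H = -1
D(C) = -1 + C² - 18*C (D(C) = (C² - 18*C) - 1 = -1 + C² - 18*C)
D(-136) - (22190 - 1*(-21079)) = (-1 + (-136)² - 18*(-136)) - (22190 - 1*(-21079)) = (-1 + 18496 + 2448) - (22190 + 21079) = 20943 - 1*43269 = 20943 - 43269 = -22326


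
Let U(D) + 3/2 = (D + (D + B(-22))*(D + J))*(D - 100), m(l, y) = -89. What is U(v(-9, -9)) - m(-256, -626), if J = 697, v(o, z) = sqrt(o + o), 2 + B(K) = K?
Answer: 3325111/2 - 252438*I*sqrt(2) ≈ 1.6626e+6 - 3.57e+5*I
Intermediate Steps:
B(K) = -2 + K
v(o, z) = sqrt(2)*sqrt(o) (v(o, z) = sqrt(2*o) = sqrt(2)*sqrt(o))
U(D) = -3/2 + (-100 + D)*(D + (-24 + D)*(697 + D)) (U(D) = -3/2 + (D + (D + (-2 - 22))*(D + 697))*(D - 100) = -3/2 + (D + (D - 24)*(697 + D))*(-100 + D) = -3/2 + (D + (-24 + D)*(697 + D))*(-100 + D) = -3/2 + (-100 + D)*(D + (-24 + D)*(697 + D)))
U(v(-9, -9)) - m(-256, -626) = (3345597/2 + (sqrt(2)*sqrt(-9))**3 - 84128*sqrt(2)*sqrt(-9) + 574*(sqrt(2)*sqrt(-9))**2) - 1*(-89) = (3345597/2 + (sqrt(2)*(3*I))**3 - 84128*sqrt(2)*3*I + 574*(sqrt(2)*(3*I))**2) + 89 = (3345597/2 + (3*I*sqrt(2))**3 - 252384*I*sqrt(2) + 574*(3*I*sqrt(2))**2) + 89 = (3345597/2 - 54*I*sqrt(2) - 252384*I*sqrt(2) + 574*(-18)) + 89 = (3345597/2 - 54*I*sqrt(2) - 252384*I*sqrt(2) - 10332) + 89 = (3324933/2 - 252438*I*sqrt(2)) + 89 = 3325111/2 - 252438*I*sqrt(2)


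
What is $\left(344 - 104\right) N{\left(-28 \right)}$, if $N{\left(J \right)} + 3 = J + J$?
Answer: $-14160$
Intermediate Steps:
$N{\left(J \right)} = -3 + 2 J$ ($N{\left(J \right)} = -3 + \left(J + J\right) = -3 + 2 J$)
$\left(344 - 104\right) N{\left(-28 \right)} = \left(344 - 104\right) \left(-3 + 2 \left(-28\right)\right) = 240 \left(-3 - 56\right) = 240 \left(-59\right) = -14160$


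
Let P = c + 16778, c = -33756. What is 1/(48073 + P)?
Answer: 1/31095 ≈ 3.2159e-5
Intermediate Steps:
P = -16978 (P = -33756 + 16778 = -16978)
1/(48073 + P) = 1/(48073 - 16978) = 1/31095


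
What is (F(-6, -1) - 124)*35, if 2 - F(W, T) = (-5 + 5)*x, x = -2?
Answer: -4270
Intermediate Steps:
F(W, T) = 2 (F(W, T) = 2 - (-5 + 5)*(-2) = 2 - 0*(-2) = 2 - 1*0 = 2 + 0 = 2)
(F(-6, -1) - 124)*35 = (2 - 124)*35 = -122*35 = -4270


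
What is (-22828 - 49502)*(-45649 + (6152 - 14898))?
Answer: 3934390350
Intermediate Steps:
(-22828 - 49502)*(-45649 + (6152 - 14898)) = -72330*(-45649 - 8746) = -72330*(-54395) = 3934390350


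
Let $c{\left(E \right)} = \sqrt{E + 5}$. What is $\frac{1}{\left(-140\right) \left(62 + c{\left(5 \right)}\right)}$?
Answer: $- \frac{31}{268380} + \frac{\sqrt{10}}{536760} \approx -0.00010962$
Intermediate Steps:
$c{\left(E \right)} = \sqrt{5 + E}$
$\frac{1}{\left(-140\right) \left(62 + c{\left(5 \right)}\right)} = \frac{1}{\left(-140\right) \left(62 + \sqrt{5 + 5}\right)} = \frac{1}{\left(-140\right) \left(62 + \sqrt{10}\right)} = \frac{1}{-8680 - 140 \sqrt{10}}$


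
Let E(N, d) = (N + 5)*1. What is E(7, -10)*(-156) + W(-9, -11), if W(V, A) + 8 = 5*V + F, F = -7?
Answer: -1932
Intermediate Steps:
W(V, A) = -15 + 5*V (W(V, A) = -8 + (5*V - 7) = -8 + (-7 + 5*V) = -15 + 5*V)
E(N, d) = 5 + N (E(N, d) = (5 + N)*1 = 5 + N)
E(7, -10)*(-156) + W(-9, -11) = (5 + 7)*(-156) + (-15 + 5*(-9)) = 12*(-156) + (-15 - 45) = -1872 - 60 = -1932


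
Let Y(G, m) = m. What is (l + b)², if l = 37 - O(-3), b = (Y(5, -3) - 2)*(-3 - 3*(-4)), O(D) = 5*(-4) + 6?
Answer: 36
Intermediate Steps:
O(D) = -14 (O(D) = -20 + 6 = -14)
b = -45 (b = (-3 - 2)*(-3 - 3*(-4)) = -5*(-3 + 12) = -5*9 = -45)
l = 51 (l = 37 - 1*(-14) = 37 + 14 = 51)
(l + b)² = (51 - 45)² = 6² = 36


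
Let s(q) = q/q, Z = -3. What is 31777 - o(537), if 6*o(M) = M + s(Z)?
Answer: 95062/3 ≈ 31687.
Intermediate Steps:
s(q) = 1
o(M) = ⅙ + M/6 (o(M) = (M + 1)/6 = (1 + M)/6 = ⅙ + M/6)
31777 - o(537) = 31777 - (⅙ + (⅙)*537) = 31777 - (⅙ + 179/2) = 31777 - 1*269/3 = 31777 - 269/3 = 95062/3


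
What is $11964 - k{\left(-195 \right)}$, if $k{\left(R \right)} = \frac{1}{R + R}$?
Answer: $\frac{4665961}{390} \approx 11964.0$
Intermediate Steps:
$k{\left(R \right)} = \frac{1}{2 R}$
$11964 - k{\left(-195 \right)} = 11964 - \frac{1}{2 \left(-195\right)} = 11964 - \frac{1}{2} \left(- \frac{1}{195}\right) = 11964 - - \frac{1}{390} = 11964 + \frac{1}{390} = \frac{4665961}{390}$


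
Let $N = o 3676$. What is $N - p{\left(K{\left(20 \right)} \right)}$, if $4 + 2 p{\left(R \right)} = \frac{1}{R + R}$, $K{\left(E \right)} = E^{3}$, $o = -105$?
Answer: $- \frac{12351296001}{32000} \approx -3.8598 \cdot 10^{5}$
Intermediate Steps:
$p{\left(R \right)} = -2 + \frac{1}{4 R}$ ($p{\left(R \right)} = -2 + \frac{1}{2 \left(R + R\right)} = -2 + \frac{1}{2 \cdot 2 R} = -2 + \frac{\frac{1}{2} \frac{1}{R}}{2} = -2 + \frac{1}{4 R}$)
$N = -385980$ ($N = \left(-105\right) 3676 = -385980$)
$N - p{\left(K{\left(20 \right)} \right)} = -385980 - \left(-2 + \frac{1}{4 \cdot 20^{3}}\right) = -385980 - \left(-2 + \frac{1}{4 \cdot 8000}\right) = -385980 - \left(-2 + \frac{1}{4} \cdot \frac{1}{8000}\right) = -385980 - \left(-2 + \frac{1}{32000}\right) = -385980 - - \frac{63999}{32000} = -385980 + \frac{63999}{32000} = - \frac{12351296001}{32000}$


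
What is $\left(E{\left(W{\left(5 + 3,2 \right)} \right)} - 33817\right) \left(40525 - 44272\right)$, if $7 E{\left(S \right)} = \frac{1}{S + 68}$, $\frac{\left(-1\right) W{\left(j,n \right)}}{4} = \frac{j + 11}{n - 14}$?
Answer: $\frac{197797887498}{1561} \approx 1.2671 \cdot 10^{8}$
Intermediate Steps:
$W{\left(j,n \right)} = - \frac{4 \left(11 + j\right)}{-14 + n}$ ($W{\left(j,n \right)} = - 4 \frac{j + 11}{n - 14} = - 4 \frac{11 + j}{-14 + n} = - \frac{4 \left(11 + j\right)}{-14 + n}$)
$E{\left(S \right)} = \frac{1}{7 \left(68 + S\right)}$ ($E{\left(S \right)} = \frac{1}{7 \left(S + 68\right)} = \frac{1}{7 \left(68 + S\right)}$)
$\left(E{\left(W{\left(5 + 3,2 \right)} \right)} - 33817\right) \left(40525 - 44272\right) = \left(\frac{1}{7 \left(68 + \frac{4 \left(-11 - \left(5 + 3\right)\right)}{-14 + 2}\right)} - 33817\right) \left(40525 - 44272\right) = \left(\frac{1}{7 \left(68 + \frac{4 \left(-11 - 8\right)}{-12}\right)} - 33817\right) \left(-3747\right) = \left(\frac{1}{7 \left(68 + 4 \left(- \frac{1}{12}\right) \left(-11 - 8\right)\right)} - 33817\right) \left(-3747\right) = \left(\frac{1}{7 \left(68 + 4 \left(- \frac{1}{12}\right) \left(-19\right)\right)} - 33817\right) \left(-3747\right) = \left(\frac{1}{7 \left(68 + \frac{19}{3}\right)} - 33817\right) \left(-3747\right) = \left(\frac{1}{7 \cdot \frac{223}{3}} - 33817\right) \left(-3747\right) = \left(\frac{1}{7} \cdot \frac{3}{223} - 33817\right) \left(-3747\right) = \left(\frac{3}{1561} - 33817\right) \left(-3747\right) = \left(- \frac{52788334}{1561}\right) \left(-3747\right) = \frac{197797887498}{1561}$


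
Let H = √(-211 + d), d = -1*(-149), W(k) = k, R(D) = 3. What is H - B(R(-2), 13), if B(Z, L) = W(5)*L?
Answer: -65 + I*√62 ≈ -65.0 + 7.874*I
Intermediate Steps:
d = 149
B(Z, L) = 5*L
H = I*√62 (H = √(-211 + 149) = √(-62) = I*√62 ≈ 7.874*I)
H - B(R(-2), 13) = I*√62 - 5*13 = I*√62 - 1*65 = I*√62 - 65 = -65 + I*√62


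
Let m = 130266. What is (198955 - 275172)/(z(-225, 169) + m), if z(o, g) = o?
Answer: -76217/130041 ≈ -0.58610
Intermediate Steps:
(198955 - 275172)/(z(-225, 169) + m) = (198955 - 275172)/(-225 + 130266) = -76217/130041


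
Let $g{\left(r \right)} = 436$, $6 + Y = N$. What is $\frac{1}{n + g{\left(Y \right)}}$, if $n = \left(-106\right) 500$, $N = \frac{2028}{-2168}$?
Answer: $- \frac{1}{52564} \approx -1.9024 \cdot 10^{-5}$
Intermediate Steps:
$N = - \frac{507}{542}$ ($N = 2028 \left(- \frac{1}{2168}\right) = - \frac{507}{542} \approx -0.93542$)
$n = -53000$
$Y = - \frac{3759}{542}$ ($Y = -6 - \frac{507}{542} = - \frac{3759}{542} \approx -6.9354$)
$\frac{1}{n + g{\left(Y \right)}} = \frac{1}{-53000 + 436} = \frac{1}{-52564} = - \frac{1}{52564}$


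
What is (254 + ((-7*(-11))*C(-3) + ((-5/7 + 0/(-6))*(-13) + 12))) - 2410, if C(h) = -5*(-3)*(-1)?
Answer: -23028/7 ≈ -3289.7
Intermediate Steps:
C(h) = -15 (C(h) = 15*(-1) = -15)
(254 + ((-7*(-11))*C(-3) + ((-5/7 + 0/(-6))*(-13) + 12))) - 2410 = (254 + (-7*(-11)*(-15) + ((-5/7 + 0/(-6))*(-13) + 12))) - 2410 = (254 + (77*(-15) + ((-5*⅐ + 0*(-⅙))*(-13) + 12))) - 2410 = (254 + (-1155 + ((-5/7 + 0)*(-13) + 12))) - 2410 = (254 + (-1155 + (-5/7*(-13) + 12))) - 2410 = (254 + (-1155 + (65/7 + 12))) - 2410 = (254 + (-1155 + 149/7)) - 2410 = (254 - 7936/7) - 2410 = -6158/7 - 2410 = -23028/7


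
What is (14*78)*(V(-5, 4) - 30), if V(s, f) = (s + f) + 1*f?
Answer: -29484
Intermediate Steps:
V(s, f) = s + 2*f (V(s, f) = (f + s) + f = s + 2*f)
(14*78)*(V(-5, 4) - 30) = (14*78)*((-5 + 2*4) - 30) = 1092*((-5 + 8) - 30) = 1092*(3 - 30) = 1092*(-27) = -29484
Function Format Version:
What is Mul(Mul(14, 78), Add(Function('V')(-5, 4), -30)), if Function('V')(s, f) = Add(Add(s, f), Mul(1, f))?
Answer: -29484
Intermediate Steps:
Function('V')(s, f) = Add(s, Mul(2, f)) (Function('V')(s, f) = Add(Add(f, s), f) = Add(s, Mul(2, f)))
Mul(Mul(14, 78), Add(Function('V')(-5, 4), -30)) = Mul(Mul(14, 78), Add(Add(-5, Mul(2, 4)), -30)) = Mul(1092, Add(Add(-5, 8), -30)) = Mul(1092, Add(3, -30)) = Mul(1092, -27) = -29484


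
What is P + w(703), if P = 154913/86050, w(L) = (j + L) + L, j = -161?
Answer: 107287163/86050 ≈ 1246.8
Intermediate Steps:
w(L) = -161 + 2*L (w(L) = (-161 + L) + L = -161 + 2*L)
P = 154913/86050 (P = 154913*(1/86050) = 154913/86050 ≈ 1.8003)
P + w(703) = 154913/86050 + (-161 + 2*703) = 154913/86050 + (-161 + 1406) = 154913/86050 + 1245 = 107287163/86050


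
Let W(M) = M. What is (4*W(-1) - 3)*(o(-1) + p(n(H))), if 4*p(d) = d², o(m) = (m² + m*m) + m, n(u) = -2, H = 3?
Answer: -14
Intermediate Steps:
o(m) = m + 2*m² (o(m) = (m² + m²) + m = 2*m² + m = m + 2*m²)
p(d) = d²/4
(4*W(-1) - 3)*(o(-1) + p(n(H))) = (4*(-1) - 3)*(-(1 + 2*(-1)) + (¼)*(-2)²) = (-4 - 3)*(-(1 - 2) + (¼)*4) = -7*(-1*(-1) + 1) = -7*(1 + 1) = -7*2 = -14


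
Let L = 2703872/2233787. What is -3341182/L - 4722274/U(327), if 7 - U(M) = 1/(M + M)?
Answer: -21255469178292965/6187811072 ≈ -3.4351e+6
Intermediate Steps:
L = 2703872/2233787 (L = 2703872*(1/2233787) = 2703872/2233787 ≈ 1.2104)
U(M) = 7 - 1/(2*M) (U(M) = 7 - 1/(M + M) = 7 - 1/(2*M))
-3341182/L - 4722274/U(327) = -3341182/2703872/2233787 - 4722274/(7 - ½/327) = -3341182*2233787/2703872 - 4722274/(7 - ½*1/327) = -3731744458117/1351936 - 4722274/(7 - 1/654) = -3731744458117/1351936 - 4722274/4577/654 = -3731744458117/1351936 - 4722274*654/4577 = -3731744458117/1351936 - 3088367196/4577 = -21255469178292965/6187811072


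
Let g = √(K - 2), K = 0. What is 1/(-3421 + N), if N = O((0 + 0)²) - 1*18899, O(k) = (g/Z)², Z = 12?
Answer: -72/1607041 ≈ -4.4803e-5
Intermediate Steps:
g = I*√2 (g = √(0 - 2) = √(-2) = I*√2 ≈ 1.4142*I)
O(k) = -1/72 (O(k) = ((I*√2)/12)² = ((I*√2)*(1/12))² = (I*√2/12)² = -1/72)
N = -1360729/72 (N = -1/72 - 1*18899 = -1/72 - 18899 = -1360729/72 ≈ -18899.)
1/(-3421 + N) = 1/(-3421 - 1360729/72) = 1/(-1607041/72) = -72/1607041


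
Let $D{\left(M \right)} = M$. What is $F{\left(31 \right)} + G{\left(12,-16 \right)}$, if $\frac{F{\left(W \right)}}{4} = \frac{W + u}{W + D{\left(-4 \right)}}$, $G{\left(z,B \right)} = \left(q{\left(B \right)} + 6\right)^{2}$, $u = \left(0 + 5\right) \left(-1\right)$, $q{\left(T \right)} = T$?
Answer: $\frac{2804}{27} \approx 103.85$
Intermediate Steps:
$u = -5$ ($u = 5 \left(-1\right) = -5$)
$G{\left(z,B \right)} = \left(6 + B\right)^{2}$ ($G{\left(z,B \right)} = \left(B + 6\right)^{2} = \left(6 + B\right)^{2}$)
$F{\left(W \right)} = \frac{4 \left(-5 + W\right)}{-4 + W}$ ($F{\left(W \right)} = 4 \frac{W - 5}{W - 4} = 4 \frac{-5 + W}{-4 + W} = \frac{4 \left(-5 + W\right)}{-4 + W}$)
$F{\left(31 \right)} + G{\left(12,-16 \right)} = \frac{4 \left(-5 + 31\right)}{-4 + 31} + \left(6 - 16\right)^{2} = 4 \cdot \frac{1}{27} \cdot 26 + \left(-10\right)^{2} = 4 \cdot \frac{1}{27} \cdot 26 + 100 = \frac{104}{27} + 100 = \frac{2804}{27}$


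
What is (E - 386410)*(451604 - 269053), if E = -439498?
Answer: -150770331308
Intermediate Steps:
(E - 386410)*(451604 - 269053) = (-439498 - 386410)*(451604 - 269053) = -825908*182551 = -150770331308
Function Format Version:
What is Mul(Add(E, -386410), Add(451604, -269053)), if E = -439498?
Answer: -150770331308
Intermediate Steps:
Mul(Add(E, -386410), Add(451604, -269053)) = Mul(Add(-439498, -386410), Add(451604, -269053)) = Mul(-825908, 182551) = -150770331308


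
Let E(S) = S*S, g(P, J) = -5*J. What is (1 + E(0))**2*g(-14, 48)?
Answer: -240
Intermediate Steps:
E(S) = S**2
(1 + E(0))**2*g(-14, 48) = (1 + 0**2)**2*(-5*48) = (1 + 0)**2*(-240) = 1**2*(-240) = 1*(-240) = -240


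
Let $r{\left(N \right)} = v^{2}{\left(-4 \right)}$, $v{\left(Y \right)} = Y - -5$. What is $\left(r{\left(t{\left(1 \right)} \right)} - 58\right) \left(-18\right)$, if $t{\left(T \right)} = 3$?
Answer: $1026$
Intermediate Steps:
$v{\left(Y \right)} = 5 + Y$ ($v{\left(Y \right)} = Y + 5 = 5 + Y$)
$r{\left(N \right)} = 1$ ($r{\left(N \right)} = \left(5 - 4\right)^{2} = 1^{2} = 1$)
$\left(r{\left(t{\left(1 \right)} \right)} - 58\right) \left(-18\right) = \left(1 - 58\right) \left(-18\right) = \left(-57\right) \left(-18\right) = 1026$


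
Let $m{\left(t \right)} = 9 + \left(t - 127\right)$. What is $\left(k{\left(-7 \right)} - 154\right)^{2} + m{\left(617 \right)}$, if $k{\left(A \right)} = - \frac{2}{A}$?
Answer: $\frac{1182227}{49} \approx 24127.0$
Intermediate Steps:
$m{\left(t \right)} = -118 + t$ ($m{\left(t \right)} = 9 + \left(-127 + t\right) = -118 + t$)
$\left(k{\left(-7 \right)} - 154\right)^{2} + m{\left(617 \right)} = \left(- \frac{2}{-7} - 154\right)^{2} + \left(-118 + 617\right) = \left(\left(-2\right) \left(- \frac{1}{7}\right) - 154\right)^{2} + 499 = \left(\frac{2}{7} - 154\right)^{2} + 499 = \left(- \frac{1076}{7}\right)^{2} + 499 = \frac{1157776}{49} + 499 = \frac{1182227}{49}$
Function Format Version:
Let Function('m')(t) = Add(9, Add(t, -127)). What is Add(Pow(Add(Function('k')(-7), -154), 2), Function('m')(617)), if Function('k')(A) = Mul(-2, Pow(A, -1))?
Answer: Rational(1182227, 49) ≈ 24127.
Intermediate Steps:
Function('m')(t) = Add(-118, t) (Function('m')(t) = Add(9, Add(-127, t)) = Add(-118, t))
Add(Pow(Add(Function('k')(-7), -154), 2), Function('m')(617)) = Add(Pow(Add(Mul(-2, Pow(-7, -1)), -154), 2), Add(-118, 617)) = Add(Pow(Add(Mul(-2, Rational(-1, 7)), -154), 2), 499) = Add(Pow(Add(Rational(2, 7), -154), 2), 499) = Add(Pow(Rational(-1076, 7), 2), 499) = Add(Rational(1157776, 49), 499) = Rational(1182227, 49)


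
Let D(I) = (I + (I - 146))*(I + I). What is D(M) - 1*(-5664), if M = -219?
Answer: 261456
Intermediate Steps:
D(I) = 2*I*(-146 + 2*I) (D(I) = (I + (-146 + I))*(2*I) = (-146 + 2*I)*(2*I) = 2*I*(-146 + 2*I))
D(M) - 1*(-5664) = 4*(-219)*(-73 - 219) - 1*(-5664) = 4*(-219)*(-292) + 5664 = 255792 + 5664 = 261456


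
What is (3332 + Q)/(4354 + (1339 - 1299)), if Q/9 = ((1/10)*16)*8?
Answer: 8618/10985 ≈ 0.78452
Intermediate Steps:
Q = 576/5 (Q = 9*(((1/10)*16)*8) = 9*(((1*(⅒))*16)*8) = 9*(((⅒)*16)*8) = 9*((8/5)*8) = 9*(64/5) = 576/5 ≈ 115.20)
(3332 + Q)/(4354 + (1339 - 1299)) = (3332 + 576/5)/(4354 + (1339 - 1299)) = 17236/(5*(4354 + 40)) = (17236/5)/4394 = (17236/5)*(1/4394) = 8618/10985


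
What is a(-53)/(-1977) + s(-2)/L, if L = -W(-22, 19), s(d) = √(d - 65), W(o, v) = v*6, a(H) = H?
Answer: 53/1977 - I*√67/114 ≈ 0.026808 - 0.071801*I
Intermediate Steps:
W(o, v) = 6*v
s(d) = √(-65 + d)
L = -114 (L = -6*19 = -1*114 = -114)
a(-53)/(-1977) + s(-2)/L = -53/(-1977) + √(-65 - 2)/(-114) = -53*(-1/1977) + √(-67)*(-1/114) = 53/1977 + (I*√67)*(-1/114) = 53/1977 - I*√67/114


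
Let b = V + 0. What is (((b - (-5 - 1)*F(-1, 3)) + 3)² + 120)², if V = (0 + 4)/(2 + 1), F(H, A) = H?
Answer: 1221025/81 ≈ 15074.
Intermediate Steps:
V = 4/3 ≈ 1.3333
b = 4/3 (b = 4/3 + 0 = 4/3 ≈ 1.3333)
(((b - (-5 - 1)*F(-1, 3)) + 3)² + 120)² = (((4/3 - (-5 - 1)*(-1)) + 3)² + 120)² = (((4/3 - (-6)*(-1)) + 3)² + 120)² = (((4/3 - 1*6) + 3)² + 120)² = (((4/3 - 6) + 3)² + 120)² = ((-14/3 + 3)² + 120)² = ((-5/3)² + 120)² = (25/9 + 120)² = (1105/9)² = 1221025/81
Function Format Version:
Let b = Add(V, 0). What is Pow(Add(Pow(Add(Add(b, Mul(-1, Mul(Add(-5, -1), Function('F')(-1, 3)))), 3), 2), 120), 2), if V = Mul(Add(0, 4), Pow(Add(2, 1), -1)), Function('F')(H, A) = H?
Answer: Rational(1221025, 81) ≈ 15074.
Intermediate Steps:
V = Rational(4, 3) (V = Mul(4, Pow(3, -1)) = Mul(4, Rational(1, 3)) = Rational(4, 3) ≈ 1.3333)
b = Rational(4, 3) (b = Add(Rational(4, 3), 0) = Rational(4, 3) ≈ 1.3333)
Pow(Add(Pow(Add(Add(b, Mul(-1, Mul(Add(-5, -1), Function('F')(-1, 3)))), 3), 2), 120), 2) = Pow(Add(Pow(Add(Add(Rational(4, 3), Mul(-1, Mul(Add(-5, -1), -1))), 3), 2), 120), 2) = Pow(Add(Pow(Add(Add(Rational(4, 3), Mul(-1, Mul(-6, -1))), 3), 2), 120), 2) = Pow(Add(Pow(Add(Add(Rational(4, 3), Mul(-1, 6)), 3), 2), 120), 2) = Pow(Add(Pow(Add(Add(Rational(4, 3), -6), 3), 2), 120), 2) = Pow(Add(Pow(Add(Rational(-14, 3), 3), 2), 120), 2) = Pow(Add(Pow(Rational(-5, 3), 2), 120), 2) = Pow(Add(Rational(25, 9), 120), 2) = Pow(Rational(1105, 9), 2) = Rational(1221025, 81)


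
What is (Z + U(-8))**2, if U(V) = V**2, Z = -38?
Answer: 676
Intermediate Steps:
(Z + U(-8))**2 = (-38 + (-8)**2)**2 = (-38 + 64)**2 = 26**2 = 676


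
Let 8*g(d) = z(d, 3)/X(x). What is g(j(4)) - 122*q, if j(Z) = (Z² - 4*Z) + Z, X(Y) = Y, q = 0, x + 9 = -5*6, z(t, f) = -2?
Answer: 1/156 ≈ 0.0064103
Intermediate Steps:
x = -39 (x = -9 - 5*6 = -9 - 30 = -39)
j(Z) = Z² - 3*Z
g(d) = 1/156 (g(d) = (-2/(-39))/8 = (-2*(-1/39))/8 = (⅛)*(2/39) = 1/156)
g(j(4)) - 122*q = 1/156 - 122*0 = 1/156 + 0 = 1/156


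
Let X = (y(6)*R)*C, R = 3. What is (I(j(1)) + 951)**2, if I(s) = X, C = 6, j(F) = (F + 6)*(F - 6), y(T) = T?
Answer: 1121481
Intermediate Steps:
j(F) = (-6 + F)*(6 + F) (j(F) = (6 + F)*(-6 + F) = (-6 + F)*(6 + F))
X = 108 (X = (6*3)*6 = 18*6 = 108)
I(s) = 108
(I(j(1)) + 951)**2 = (108 + 951)**2 = 1059**2 = 1121481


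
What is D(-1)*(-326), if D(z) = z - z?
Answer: 0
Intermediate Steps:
D(z) = 0
D(-1)*(-326) = 0*(-326) = 0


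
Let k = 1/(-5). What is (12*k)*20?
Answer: -48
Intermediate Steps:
k = -⅕ ≈ -0.20000
(12*k)*20 = (12*(-⅕))*20 = -12/5*20 = -48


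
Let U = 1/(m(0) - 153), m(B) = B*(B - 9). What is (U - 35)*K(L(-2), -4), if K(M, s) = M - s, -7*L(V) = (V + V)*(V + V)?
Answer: -21424/357 ≈ -60.011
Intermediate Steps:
L(V) = -4*V²/7 (L(V) = -(V + V)*(V + V)/7 = -2*V*2*V/7 = -4*V²/7)
m(B) = B*(-9 + B)
U = -1/153 (U = 1/(0*(-9 + 0) - 153) = 1/(0*(-9) - 153) = 1/(0 - 153) = 1/(-153) = -1/153 ≈ -0.0065359)
(U - 35)*K(L(-2), -4) = (-1/153 - 35)*(-4/7*(-2)² - 1*(-4)) = -5356*(-4/7*4 + 4)/153 = -5356*(-16/7 + 4)/153 = -5356/153*12/7 = -21424/357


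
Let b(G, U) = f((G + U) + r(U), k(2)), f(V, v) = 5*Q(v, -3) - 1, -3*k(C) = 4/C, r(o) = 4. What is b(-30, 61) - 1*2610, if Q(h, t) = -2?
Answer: -2621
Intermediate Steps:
k(C) = -4/(3*C)
f(V, v) = -11 (f(V, v) = 5*(-2) - 1 = -10 - 1 = -11)
b(G, U) = -11
b(-30, 61) - 1*2610 = -11 - 1*2610 = -11 - 2610 = -2621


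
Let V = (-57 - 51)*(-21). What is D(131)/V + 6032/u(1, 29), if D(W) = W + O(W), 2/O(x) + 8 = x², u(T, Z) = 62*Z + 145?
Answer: 2747458949/868833756 ≈ 3.1622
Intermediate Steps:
u(T, Z) = 145 + 62*Z
V = 2268 (V = -108*(-21) = 2268)
O(x) = 2/(-8 + x²)
D(W) = W + 2/(-8 + W²)
D(131)/V + 6032/u(1, 29) = (131 + 2/(-8 + 131²))/2268 + 6032/(145 + 62*29) = (131 + 2/(-8 + 17161))*(1/2268) + 6032/(145 + 1798) = (131 + 2/17153)*(1/2268) + 6032/1943 = (131 + 2*(1/17153))*(1/2268) + 6032*(1/1943) = (131 + 2/17153)*(1/2268) + 208/67 = (2247045/17153)*(1/2268) + 208/67 = 749015/12967668 + 208/67 = 2747458949/868833756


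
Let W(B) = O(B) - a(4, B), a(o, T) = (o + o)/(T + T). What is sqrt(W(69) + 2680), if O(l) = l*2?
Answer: sqrt(13416222)/69 ≈ 53.084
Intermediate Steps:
O(l) = 2*l
a(o, T) = o/T (a(o, T) = (2*o)/((2*T)) = (2*o)*(1/(2*T)) = o/T)
W(B) = -4/B + 2*B (W(B) = 2*B - 4/B = -4/B + 2*B)
sqrt(W(69) + 2680) = sqrt((-4/69 + 2*69) + 2680) = sqrt((-4*1/69 + 138) + 2680) = sqrt((-4/69 + 138) + 2680) = sqrt(9518/69 + 2680) = sqrt(194438/69) = sqrt(13416222)/69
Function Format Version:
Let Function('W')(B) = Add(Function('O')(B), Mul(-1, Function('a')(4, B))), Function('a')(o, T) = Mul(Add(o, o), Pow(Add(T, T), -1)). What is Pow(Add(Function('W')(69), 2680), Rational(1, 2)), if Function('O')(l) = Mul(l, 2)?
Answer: Mul(Rational(1, 69), Pow(13416222, Rational(1, 2))) ≈ 53.084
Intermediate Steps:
Function('O')(l) = Mul(2, l)
Function('a')(o, T) = Mul(o, Pow(T, -1)) (Function('a')(o, T) = Mul(Mul(2, o), Pow(Mul(2, T), -1)) = Mul(Mul(2, o), Mul(Rational(1, 2), Pow(T, -1))) = Mul(o, Pow(T, -1)))
Function('W')(B) = Add(Mul(-4, Pow(B, -1)), Mul(2, B)) (Function('W')(B) = Add(Mul(2, B), Mul(-1, Mul(4, Pow(B, -1)))) = Add(Mul(2, B), Mul(-4, Pow(B, -1))) = Add(Mul(-4, Pow(B, -1)), Mul(2, B)))
Pow(Add(Function('W')(69), 2680), Rational(1, 2)) = Pow(Add(Add(Mul(-4, Pow(69, -1)), Mul(2, 69)), 2680), Rational(1, 2)) = Pow(Add(Add(Mul(-4, Rational(1, 69)), 138), 2680), Rational(1, 2)) = Pow(Add(Add(Rational(-4, 69), 138), 2680), Rational(1, 2)) = Pow(Add(Rational(9518, 69), 2680), Rational(1, 2)) = Pow(Rational(194438, 69), Rational(1, 2)) = Mul(Rational(1, 69), Pow(13416222, Rational(1, 2)))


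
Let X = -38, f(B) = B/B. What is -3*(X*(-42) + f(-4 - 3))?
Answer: -4791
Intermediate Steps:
f(B) = 1
-3*(X*(-42) + f(-4 - 3)) = -3*(-38*(-42) + 1) = -3*(1596 + 1) = -3*1597 = -4791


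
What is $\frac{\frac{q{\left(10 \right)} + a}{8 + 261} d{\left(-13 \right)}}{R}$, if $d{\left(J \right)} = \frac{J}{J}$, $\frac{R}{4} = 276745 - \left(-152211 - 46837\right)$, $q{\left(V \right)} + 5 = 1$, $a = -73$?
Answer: $- \frac{77}{511953268} \approx -1.504 \cdot 10^{-7}$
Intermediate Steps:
$q{\left(V \right)} = -4$ ($q{\left(V \right)} = -5 + 1 = -4$)
$R = 1903172$ ($R = 4 \left(276745 - \left(-152211 - 46837\right)\right) = 4 \left(276745 - -199048\right) = 4 \left(276745 + 199048\right) = 4 \cdot 475793 = 1903172$)
$d{\left(J \right)} = 1$
$\frac{\frac{q{\left(10 \right)} + a}{8 + 261} d{\left(-13 \right)}}{R} = \frac{\frac{-4 - 73}{8 + 261} \cdot 1}{1903172} = - \frac{77}{269} \cdot 1 \cdot \frac{1}{1903172} = \left(-77\right) \frac{1}{269} \cdot 1 \cdot \frac{1}{1903172} = \left(- \frac{77}{269}\right) 1 \cdot \frac{1}{1903172} = \left(- \frac{77}{269}\right) \frac{1}{1903172} = - \frac{77}{511953268}$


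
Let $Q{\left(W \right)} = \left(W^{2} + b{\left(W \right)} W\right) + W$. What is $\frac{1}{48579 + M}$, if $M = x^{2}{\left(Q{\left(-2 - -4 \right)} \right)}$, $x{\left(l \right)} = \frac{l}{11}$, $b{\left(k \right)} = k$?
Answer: $\frac{121}{5878159} \approx 2.0585 \cdot 10^{-5}$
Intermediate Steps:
$Q{\left(W \right)} = W + 2 W^{2}$ ($Q{\left(W \right)} = \left(W^{2} + W W\right) + W = \left(W^{2} + W^{2}\right) + W = 2 W^{2} + W = W + 2 W^{2}$)
$x{\left(l \right)} = \frac{l}{11}$ ($x{\left(l \right)} = l \frac{1}{11} = \frac{l}{11}$)
$M = \frac{100}{121}$ ($M = \left(\frac{\left(-2 - -4\right) \left(1 + 2 \left(-2 - -4\right)\right)}{11}\right)^{2} = \left(\frac{\left(-2 + 4\right) \left(1 + 2 \left(-2 + 4\right)\right)}{11}\right)^{2} = \left(\frac{2 \left(1 + 2 \cdot 2\right)}{11}\right)^{2} = \left(\frac{2 \left(1 + 4\right)}{11}\right)^{2} = \left(\frac{2 \cdot 5}{11}\right)^{2} = \left(\frac{1}{11} \cdot 10\right)^{2} = \left(\frac{10}{11}\right)^{2} = \frac{100}{121} \approx 0.82645$)
$\frac{1}{48579 + M} = \frac{1}{48579 + \frac{100}{121}} = \frac{1}{\frac{5878159}{121}} = \frac{121}{5878159}$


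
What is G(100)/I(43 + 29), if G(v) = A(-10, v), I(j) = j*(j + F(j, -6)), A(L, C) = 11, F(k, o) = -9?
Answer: 11/4536 ≈ 0.0024250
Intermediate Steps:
I(j) = j*(-9 + j) (I(j) = j*(j - 9) = j*(-9 + j))
G(v) = 11
G(100)/I(43 + 29) = 11/(((43 + 29)*(-9 + (43 + 29)))) = 11/((72*(-9 + 72))) = 11/((72*63)) = 11/4536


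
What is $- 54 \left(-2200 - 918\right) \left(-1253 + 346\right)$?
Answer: $-152713404$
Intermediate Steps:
$- 54 \left(-2200 - 918\right) \left(-1253 + 346\right) = - 54 \left(\left(-3118\right) \left(-907\right)\right) = \left(-54\right) 2828026 = -152713404$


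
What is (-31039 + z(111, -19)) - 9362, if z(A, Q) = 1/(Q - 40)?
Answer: -2383660/59 ≈ -40401.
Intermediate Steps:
z(A, Q) = 1/(-40 + Q)
(-31039 + z(111, -19)) - 9362 = (-31039 + 1/(-40 - 19)) - 9362 = (-31039 + 1/(-59)) - 9362 = (-31039 - 1/59) - 9362 = -1831302/59 - 9362 = -2383660/59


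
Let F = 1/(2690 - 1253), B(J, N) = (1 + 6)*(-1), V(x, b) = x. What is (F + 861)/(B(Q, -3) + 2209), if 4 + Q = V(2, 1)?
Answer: 618629/1582137 ≈ 0.39101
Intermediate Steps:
Q = -2 (Q = -4 + 2 = -2)
B(J, N) = -7 (B(J, N) = 7*(-1) = -7)
F = 1/1437 ≈ 0.00069589
(F + 861)/(B(Q, -3) + 2209) = (1/1437 + 861)/(-7 + 2209) = (1237258/1437)/2202 = (1237258/1437)*(1/2202) = 618629/1582137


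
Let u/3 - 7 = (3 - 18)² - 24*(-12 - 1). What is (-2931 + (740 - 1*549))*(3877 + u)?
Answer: -15094660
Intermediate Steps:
u = 1632 (u = 21 + 3*((3 - 18)² - 24*(-12 - 1)) = 21 + 3*((-15)² - 24*(-13)) = 21 + 3*(225 - 1*(-312)) = 21 + 3*(225 + 312) = 21 + 3*537 = 21 + 1611 = 1632)
(-2931 + (740 - 1*549))*(3877 + u) = (-2931 + (740 - 1*549))*(3877 + 1632) = (-2931 + (740 - 549))*5509 = (-2931 + 191)*5509 = -2740*5509 = -15094660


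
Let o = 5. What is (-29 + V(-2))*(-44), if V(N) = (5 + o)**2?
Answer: -3124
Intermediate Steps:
V(N) = 100 (V(N) = (5 + 5)**2 = 10**2 = 100)
(-29 + V(-2))*(-44) = (-29 + 100)*(-44) = 71*(-44) = -3124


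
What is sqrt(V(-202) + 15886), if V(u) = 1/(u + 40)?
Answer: sqrt(5147062)/18 ≈ 126.04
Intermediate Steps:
V(u) = 1/(40 + u)
sqrt(V(-202) + 15886) = sqrt(1/(40 - 202) + 15886) = sqrt(1/(-162) + 15886) = sqrt(-1/162 + 15886) = sqrt(2573531/162) = sqrt(5147062)/18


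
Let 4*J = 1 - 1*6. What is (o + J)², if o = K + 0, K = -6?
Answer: 841/16 ≈ 52.563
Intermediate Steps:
o = -6 (o = -6 + 0 = -6)
J = -5/4 (J = (1 - 1*6)/4 = (1 - 6)/4 = (¼)*(-5) = -5/4 ≈ -1.2500)
(o + J)² = (-6 - 5/4)² = (-29/4)² = 841/16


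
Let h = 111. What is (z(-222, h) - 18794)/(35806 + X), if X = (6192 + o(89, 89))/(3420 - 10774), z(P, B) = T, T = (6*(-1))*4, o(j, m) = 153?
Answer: -138387572/263310979 ≈ -0.52557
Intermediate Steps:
T = -24 (T = -6*4 = -24)
z(P, B) = -24
X = -6345/7354 (X = (6192 + 153)/(3420 - 10774) = 6345/(-7354) = 6345*(-1/7354) = -6345/7354 ≈ -0.86280)
(z(-222, h) - 18794)/(35806 + X) = (-24 - 18794)/(35806 - 6345/7354) = -18818/263310979/7354 = -18818*7354/263310979 = -138387572/263310979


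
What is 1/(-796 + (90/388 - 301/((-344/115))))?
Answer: -776/539431 ≈ -0.0014386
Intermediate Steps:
1/(-796 + (90/388 - 301/((-344/115)))) = 1/(-796 + (90*(1/388) - 301/((-344*1/115)))) = 1/(-796 + (45/194 - 301/(-344/115))) = 1/(-796 + (45/194 - 301*(-115/344))) = 1/(-796 + (45/194 + 805/8)) = 1/(-796 + 78265/776) = 1/(-539431/776) = -776/539431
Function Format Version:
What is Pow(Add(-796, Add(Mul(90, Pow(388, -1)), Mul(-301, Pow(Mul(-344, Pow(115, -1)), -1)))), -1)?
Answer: Rational(-776, 539431) ≈ -0.0014386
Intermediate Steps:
Pow(Add(-796, Add(Mul(90, Pow(388, -1)), Mul(-301, Pow(Mul(-344, Pow(115, -1)), -1)))), -1) = Pow(Add(-796, Add(Mul(90, Rational(1, 388)), Mul(-301, Pow(Mul(-344, Rational(1, 115)), -1)))), -1) = Pow(Add(-796, Add(Rational(45, 194), Mul(-301, Pow(Rational(-344, 115), -1)))), -1) = Pow(Add(-796, Add(Rational(45, 194), Mul(-301, Rational(-115, 344)))), -1) = Pow(Add(-796, Add(Rational(45, 194), Rational(805, 8))), -1) = Pow(Add(-796, Rational(78265, 776)), -1) = Pow(Rational(-539431, 776), -1) = Rational(-776, 539431)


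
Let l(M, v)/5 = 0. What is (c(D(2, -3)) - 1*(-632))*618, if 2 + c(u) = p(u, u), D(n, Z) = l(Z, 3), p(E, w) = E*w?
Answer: 389340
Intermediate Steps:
l(M, v) = 0 (l(M, v) = 5*0 = 0)
D(n, Z) = 0
c(u) = -2 + u**2 (c(u) = -2 + u*u = -2 + u**2)
(c(D(2, -3)) - 1*(-632))*618 = ((-2 + 0**2) - 1*(-632))*618 = ((-2 + 0) + 632)*618 = (-2 + 632)*618 = 630*618 = 389340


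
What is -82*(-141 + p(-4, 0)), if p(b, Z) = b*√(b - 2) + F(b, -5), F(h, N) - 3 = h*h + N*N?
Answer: 7954 + 328*I*√6 ≈ 7954.0 + 803.43*I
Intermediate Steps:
F(h, N) = 3 + N² + h² (F(h, N) = 3 + (h*h + N*N) = 3 + (h² + N²) = 3 + (N² + h²) = 3 + N² + h²)
p(b, Z) = 28 + b² + b*√(-2 + b) (p(b, Z) = b*√(b - 2) + (3 + (-5)² + b²) = b*√(-2 + b) + (3 + 25 + b²) = b*√(-2 + b) + (28 + b²) = 28 + b² + b*√(-2 + b))
-82*(-141 + p(-4, 0)) = -82*(-141 + (28 + (-4)² - 4*√(-2 - 4))) = -82*(-141 + (28 + 16 - 4*I*√6)) = -82*(-141 + (44 - 4*I*√6)) = -82*(-97 - 4*I*√6) = 7954 + 328*I*√6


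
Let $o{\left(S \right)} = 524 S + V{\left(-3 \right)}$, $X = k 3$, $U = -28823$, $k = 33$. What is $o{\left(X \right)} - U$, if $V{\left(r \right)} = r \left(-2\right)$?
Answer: $80705$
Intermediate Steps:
$V{\left(r \right)} = - 2 r$
$X = 99$ ($X = 33 \cdot 3 = 99$)
$o{\left(S \right)} = 6 + 524 S$ ($o{\left(S \right)} = 524 S - -6 = 524 S + 6 = 6 + 524 S$)
$o{\left(X \right)} - U = \left(6 + 524 \cdot 99\right) - -28823 = \left(6 + 51876\right) + 28823 = 51882 + 28823 = 80705$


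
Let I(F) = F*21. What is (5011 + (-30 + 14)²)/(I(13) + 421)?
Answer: 5267/694 ≈ 7.5893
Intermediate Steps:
I(F) = 21*F
(5011 + (-30 + 14)²)/(I(13) + 421) = (5011 + (-30 + 14)²)/(21*13 + 421) = (5011 + (-16)²)/(273 + 421) = (5011 + 256)/694 = 5267*(1/694) = 5267/694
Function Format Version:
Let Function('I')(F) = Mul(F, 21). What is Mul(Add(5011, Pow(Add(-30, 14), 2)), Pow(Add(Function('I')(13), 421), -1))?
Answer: Rational(5267, 694) ≈ 7.5893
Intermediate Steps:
Function('I')(F) = Mul(21, F)
Mul(Add(5011, Pow(Add(-30, 14), 2)), Pow(Add(Function('I')(13), 421), -1)) = Mul(Add(5011, Pow(Add(-30, 14), 2)), Pow(Add(Mul(21, 13), 421), -1)) = Mul(Add(5011, Pow(-16, 2)), Pow(Add(273, 421), -1)) = Mul(Add(5011, 256), Pow(694, -1)) = Mul(5267, Rational(1, 694)) = Rational(5267, 694)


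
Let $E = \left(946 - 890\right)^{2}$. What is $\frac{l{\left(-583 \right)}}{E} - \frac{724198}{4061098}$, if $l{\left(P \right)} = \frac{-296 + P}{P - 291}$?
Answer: $- \frac{52141013735}{292918876544} \approx -0.178$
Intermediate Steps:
$l{\left(P \right)} = \frac{-296 + P}{-291 + P}$
$E = 3136$ ($E = 56^{2} = 3136$)
$\frac{l{\left(-583 \right)}}{E} - \frac{724198}{4061098} = \frac{\frac{1}{-291 - 583} \left(-296 - 583\right)}{3136} - \frac{724198}{4061098} = \frac{1}{-874} \left(-879\right) \frac{1}{3136} - \frac{362099}{2030549} = \left(- \frac{1}{874}\right) \left(-879\right) \frac{1}{3136} - \frac{362099}{2030549} = \frac{879}{874} \cdot \frac{1}{3136} - \frac{362099}{2030549} = \frac{879}{2740864} - \frac{362099}{2030549} = - \frac{52141013735}{292918876544}$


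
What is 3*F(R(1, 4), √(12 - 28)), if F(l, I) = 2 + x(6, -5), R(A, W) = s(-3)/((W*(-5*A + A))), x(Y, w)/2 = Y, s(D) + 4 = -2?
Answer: 42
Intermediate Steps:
s(D) = -6 (s(D) = -4 - 2 = -6)
x(Y, w) = 2*Y
R(A, W) = 3/(2*A*W) (R(A, W) = -6*1/(W*(-5*A + A)) = -6*(-1/(4*A*W)) = -(-3)/(2*A*W) = 3/(2*A*W))
F(l, I) = 14 (F(l, I) = 2 + 2*6 = 2 + 12 = 14)
3*F(R(1, 4), √(12 - 28)) = 3*14 = 42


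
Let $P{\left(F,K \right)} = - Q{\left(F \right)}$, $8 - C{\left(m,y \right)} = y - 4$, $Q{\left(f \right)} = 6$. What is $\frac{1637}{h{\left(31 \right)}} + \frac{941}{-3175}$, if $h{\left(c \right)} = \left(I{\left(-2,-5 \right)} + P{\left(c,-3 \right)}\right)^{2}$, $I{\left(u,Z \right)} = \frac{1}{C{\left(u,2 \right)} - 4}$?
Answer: $\frac{1487651}{31115} \approx 47.811$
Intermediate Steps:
$C{\left(m,y \right)} = 12 - y$ ($C{\left(m,y \right)} = 8 - \left(y - 4\right) = 8 - \left(-4 + y\right) = 12 - y$)
$I{\left(u,Z \right)} = \frac{1}{6}$ ($I{\left(u,Z \right)} = \frac{1}{\left(12 - 2\right) - 4} = \frac{1}{10 - 4} = \frac{1}{6}$)
$P{\left(F,K \right)} = -6$ ($P{\left(F,K \right)} = \left(-1\right) 6 = -6$)
$h{\left(c \right)} = \frac{1225}{36}$ ($h{\left(c \right)} = \left(\frac{1}{6} - 6\right)^{2} = \left(- \frac{35}{6}\right)^{2} = \frac{1225}{36}$)
$\frac{1637}{h{\left(31 \right)}} + \frac{941}{-3175} = \frac{1637}{\frac{1225}{36}} + \frac{941}{-3175} = 1637 \cdot \frac{36}{1225} + 941 \left(- \frac{1}{3175}\right) = \frac{58932}{1225} - \frac{941}{3175} = \frac{1487651}{31115}$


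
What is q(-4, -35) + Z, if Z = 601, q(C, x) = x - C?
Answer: 570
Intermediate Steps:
q(-4, -35) + Z = (-35 - 1*(-4)) + 601 = (-35 + 4) + 601 = -31 + 601 = 570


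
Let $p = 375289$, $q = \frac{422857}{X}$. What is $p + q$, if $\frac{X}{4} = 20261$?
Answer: $\frac{30415344573}{81044} \approx 3.7529 \cdot 10^{5}$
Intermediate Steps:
$X = 81044$ ($X = 4 \cdot 20261 = 81044$)
$q = \frac{422857}{81044} \approx 5.2176$
$p + q = 375289 + \frac{422857}{81044} = \frac{30415344573}{81044}$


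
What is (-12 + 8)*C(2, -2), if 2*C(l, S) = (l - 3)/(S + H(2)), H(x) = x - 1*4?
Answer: -1/2 ≈ -0.50000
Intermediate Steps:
H(x) = -4 + x (H(x) = x - 4 = -4 + x)
C(l, S) = (-3 + l)/(2*(-2 + S)) (C(l, S) = ((l - 3)/(S + (-4 + 2)))/2 = ((-3 + l)/(S - 2))/2 = ((-3 + l)/(-2 + S))/2 = (-3 + l)/(2*(-2 + S)))
(-12 + 8)*C(2, -2) = (-12 + 8)*((-3 + 2)/(2*(-2 - 2))) = -2*(-1)/(-4) = -2*(-1)*(-1)/4 = -4*1/8 = -1/2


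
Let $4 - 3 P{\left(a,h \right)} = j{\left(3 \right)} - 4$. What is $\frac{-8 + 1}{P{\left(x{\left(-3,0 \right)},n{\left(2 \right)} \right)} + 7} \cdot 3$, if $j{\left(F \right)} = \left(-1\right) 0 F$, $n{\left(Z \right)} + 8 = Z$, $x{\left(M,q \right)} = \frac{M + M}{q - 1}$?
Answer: $- \frac{63}{29} \approx -2.1724$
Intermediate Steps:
$x{\left(M,q \right)} = \frac{2 M}{-1 + q}$
$n{\left(Z \right)} = -8 + Z$
$j{\left(F \right)} = 0$ ($j{\left(F \right)} = 0 F = 0$)
$P{\left(a,h \right)} = \frac{8}{3}$ ($P{\left(a,h \right)} = \frac{4}{3} - \frac{0 - 4}{3} = \frac{4}{3} - - \frac{4}{3} = \frac{4}{3} + \frac{4}{3} = \frac{8}{3}$)
$\frac{-8 + 1}{P{\left(x{\left(-3,0 \right)},n{\left(2 \right)} \right)} + 7} \cdot 3 = \frac{-8 + 1}{\frac{8}{3} + 7} \cdot 3 = - \frac{7}{\frac{29}{3}} \cdot 3 = \left(-7\right) \frac{3}{29} \cdot 3 = \left(- \frac{21}{29}\right) 3 = - \frac{63}{29}$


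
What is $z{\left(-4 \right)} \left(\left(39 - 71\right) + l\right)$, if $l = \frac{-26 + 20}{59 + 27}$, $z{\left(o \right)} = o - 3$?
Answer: $\frac{9653}{43} \approx 224.49$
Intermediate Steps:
$z{\left(o \right)} = -3 + o$ ($z{\left(o \right)} = o - 3 = -3 + o$)
$l = - \frac{3}{43}$ ($l = - \frac{6}{86} = \left(-6\right) \frac{1}{86} = - \frac{3}{43} \approx -0.069767$)
$z{\left(-4 \right)} \left(\left(39 - 71\right) + l\right) = \left(-3 - 4\right) \left(\left(39 - 71\right) - \frac{3}{43}\right) = - 7 \left(-32 - \frac{3}{43}\right) = \left(-7\right) \left(- \frac{1379}{43}\right) = \frac{9653}{43}$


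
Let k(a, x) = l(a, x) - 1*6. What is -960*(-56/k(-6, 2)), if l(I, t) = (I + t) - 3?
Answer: -53760/13 ≈ -4135.4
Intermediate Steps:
l(I, t) = -3 + I + t
k(a, x) = -9 + a + x (k(a, x) = (-3 + a + x) - 1*6 = (-3 + a + x) - 6 = -9 + a + x)
-960*(-56/k(-6, 2)) = -960*(-56/(-9 - 6 + 2)) = -960*(-56/(-13)) = -960*(-56*(-1/13)) = -960*56/13 = -30*1792/13 = -53760/13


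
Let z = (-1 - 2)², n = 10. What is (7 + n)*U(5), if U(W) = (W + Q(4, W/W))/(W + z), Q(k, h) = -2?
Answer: 51/14 ≈ 3.6429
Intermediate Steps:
z = 9 (z = (-3)² = 9)
U(W) = (-2 + W)/(9 + W) (U(W) = (W - 2)/(W + 9) = (-2 + W)/(9 + W))
(7 + n)*U(5) = (7 + 10)*((-2 + 5)/(9 + 5)) = 17*(3/14) = 51/14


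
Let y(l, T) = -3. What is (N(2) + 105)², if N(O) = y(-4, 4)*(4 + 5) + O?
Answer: 6400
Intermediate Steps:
N(O) = -27 + O (N(O) = -3*(4 + 5) + O = -3*9 + O = -27 + O)
(N(2) + 105)² = ((-27 + 2) + 105)² = (-25 + 105)² = 80² = 6400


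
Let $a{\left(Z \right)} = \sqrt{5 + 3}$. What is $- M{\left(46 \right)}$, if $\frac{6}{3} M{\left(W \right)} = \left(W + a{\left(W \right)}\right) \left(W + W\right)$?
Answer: $-2116 - 92 \sqrt{2} \approx -2246.1$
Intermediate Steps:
$a{\left(Z \right)} = 2 \sqrt{2}$ ($a{\left(Z \right)} = \sqrt{8} = 2 \sqrt{2}$)
$M{\left(W \right)} = W \left(W + 2 \sqrt{2}\right)$ ($M{\left(W \right)} = \frac{\left(W + 2 \sqrt{2}\right) \left(W + W\right)}{2} = \frac{\left(W + 2 \sqrt{2}\right) 2 W}{2} = \frac{2 W \left(W + 2 \sqrt{2}\right)}{2} = W \left(W + 2 \sqrt{2}\right)$)
$- M{\left(46 \right)} = - 46 \left(46 + 2 \sqrt{2}\right) = - (2116 + 92 \sqrt{2}) = -2116 - 92 \sqrt{2}$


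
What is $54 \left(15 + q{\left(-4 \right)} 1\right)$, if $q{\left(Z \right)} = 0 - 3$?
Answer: $648$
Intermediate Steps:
$q{\left(Z \right)} = -3$
$54 \left(15 + q{\left(-4 \right)} 1\right) = 54 \left(15 - 3\right) = 54 \cdot 12 = 648$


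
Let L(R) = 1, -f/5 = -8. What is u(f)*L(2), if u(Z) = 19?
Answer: 19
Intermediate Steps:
f = 40 (f = -5*(-8) = 40)
u(f)*L(2) = 19*1 = 19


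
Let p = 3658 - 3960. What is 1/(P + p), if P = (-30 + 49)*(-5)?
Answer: -1/397 ≈ -0.0025189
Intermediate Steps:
p = -302
P = -95 (P = 19*(-5) = -95)
1/(P + p) = 1/(-95 - 302) = 1/(-397) = -1/397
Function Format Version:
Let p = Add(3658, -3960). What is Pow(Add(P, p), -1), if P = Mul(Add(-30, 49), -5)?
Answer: Rational(-1, 397) ≈ -0.0025189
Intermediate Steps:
p = -302
P = -95 (P = Mul(19, -5) = -95)
Pow(Add(P, p), -1) = Pow(Add(-95, -302), -1) = Pow(-397, -1) = Rational(-1, 397)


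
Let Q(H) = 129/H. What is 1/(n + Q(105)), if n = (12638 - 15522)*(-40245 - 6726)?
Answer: 35/4741252783 ≈ 7.3820e-9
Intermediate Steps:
n = 135464364 (n = -2884*(-46971) = 135464364)
1/(n + Q(105)) = 1/(135464364 + 129/105) = 1/(135464364 + 129*(1/105)) = 1/(135464364 + 43/35) = 1/(4741252783/35) = 35/4741252783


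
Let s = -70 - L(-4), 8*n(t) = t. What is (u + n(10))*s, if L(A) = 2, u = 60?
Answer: -4410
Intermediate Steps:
n(t) = t/8
s = -72 (s = -70 - 1*2 = -70 - 2 = -72)
(u + n(10))*s = (60 + (⅛)*10)*(-72) = (60 + 5/4)*(-72) = (245/4)*(-72) = -4410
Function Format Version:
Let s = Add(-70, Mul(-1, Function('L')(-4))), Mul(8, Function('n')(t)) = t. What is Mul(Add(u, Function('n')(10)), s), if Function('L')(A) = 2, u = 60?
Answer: -4410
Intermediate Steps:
Function('n')(t) = Mul(Rational(1, 8), t)
s = -72 (s = Add(-70, Mul(-1, 2)) = Add(-70, -2) = -72)
Mul(Add(u, Function('n')(10)), s) = Mul(Add(60, Mul(Rational(1, 8), 10)), -72) = Mul(Add(60, Rational(5, 4)), -72) = Mul(Rational(245, 4), -72) = -4410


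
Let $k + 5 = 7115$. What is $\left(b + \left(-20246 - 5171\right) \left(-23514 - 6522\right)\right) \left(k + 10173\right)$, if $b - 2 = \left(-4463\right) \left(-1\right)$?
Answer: $13194351650991$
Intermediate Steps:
$k = 7110$ ($k = -5 + 7115 = 7110$)
$b = 4465$ ($b = 2 - -4463 = 2 + 4463 = 4465$)
$\left(b + \left(-20246 - 5171\right) \left(-23514 - 6522\right)\right) \left(k + 10173\right) = \left(4465 + \left(-20246 - 5171\right) \left(-23514 - 6522\right)\right) \left(7110 + 10173\right) = \left(4465 - -763425012\right) 17283 = \left(4465 + 763425012\right) 17283 = 763429477 \cdot 17283 = 13194351650991$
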